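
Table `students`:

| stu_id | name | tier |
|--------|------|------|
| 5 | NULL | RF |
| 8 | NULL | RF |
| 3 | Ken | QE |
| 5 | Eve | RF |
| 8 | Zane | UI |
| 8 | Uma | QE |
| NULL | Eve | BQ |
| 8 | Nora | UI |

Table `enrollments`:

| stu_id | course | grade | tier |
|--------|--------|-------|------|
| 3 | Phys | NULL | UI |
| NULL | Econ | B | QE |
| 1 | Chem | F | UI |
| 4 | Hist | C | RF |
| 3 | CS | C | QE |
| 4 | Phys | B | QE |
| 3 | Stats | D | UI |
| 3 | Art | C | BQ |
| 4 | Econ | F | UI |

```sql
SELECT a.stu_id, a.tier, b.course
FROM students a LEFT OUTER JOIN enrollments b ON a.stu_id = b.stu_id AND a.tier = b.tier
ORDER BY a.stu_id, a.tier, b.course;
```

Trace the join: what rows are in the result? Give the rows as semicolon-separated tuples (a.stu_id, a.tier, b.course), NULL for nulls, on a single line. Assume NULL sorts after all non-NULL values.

(3, QE, CS); (5, RF, NULL); (5, RF, NULL); (8, QE, NULL); (8, RF, NULL); (8, UI, NULL); (8, UI, NULL); (NULL, BQ, NULL)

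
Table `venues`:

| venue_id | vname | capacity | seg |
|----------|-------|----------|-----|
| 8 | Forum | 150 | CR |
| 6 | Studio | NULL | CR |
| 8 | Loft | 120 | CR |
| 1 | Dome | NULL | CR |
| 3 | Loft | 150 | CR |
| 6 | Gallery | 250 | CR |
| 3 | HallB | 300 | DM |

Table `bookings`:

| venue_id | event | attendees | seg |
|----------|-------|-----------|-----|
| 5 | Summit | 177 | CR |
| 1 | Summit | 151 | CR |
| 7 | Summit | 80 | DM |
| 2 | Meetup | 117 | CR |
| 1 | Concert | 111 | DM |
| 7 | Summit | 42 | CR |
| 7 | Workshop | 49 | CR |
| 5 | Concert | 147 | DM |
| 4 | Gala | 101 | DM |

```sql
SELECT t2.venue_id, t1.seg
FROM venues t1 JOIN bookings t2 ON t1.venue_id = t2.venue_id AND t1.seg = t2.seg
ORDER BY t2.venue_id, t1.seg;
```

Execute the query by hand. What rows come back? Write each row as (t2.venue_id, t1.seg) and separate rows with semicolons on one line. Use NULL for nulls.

(1, CR)

INNER JOIN keeps only pairs where the ON condition holds.
Matching on t1.venue_id = t2.venue_id AND t1.seg = t2.seg.
Matched pairs: 1.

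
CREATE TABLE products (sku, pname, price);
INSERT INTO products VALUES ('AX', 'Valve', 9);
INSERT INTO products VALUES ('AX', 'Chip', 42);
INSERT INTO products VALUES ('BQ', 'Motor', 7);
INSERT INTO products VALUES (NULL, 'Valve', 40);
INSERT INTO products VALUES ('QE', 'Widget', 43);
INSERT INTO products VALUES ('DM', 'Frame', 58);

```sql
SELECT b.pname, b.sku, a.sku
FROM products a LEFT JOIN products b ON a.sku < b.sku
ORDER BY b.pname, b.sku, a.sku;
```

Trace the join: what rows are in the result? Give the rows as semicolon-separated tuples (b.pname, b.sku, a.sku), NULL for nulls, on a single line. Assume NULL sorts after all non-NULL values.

(Frame, DM, AX); (Frame, DM, AX); (Frame, DM, BQ); (Motor, BQ, AX); (Motor, BQ, AX); (Widget, QE, AX); (Widget, QE, AX); (Widget, QE, BQ); (Widget, QE, DM); (NULL, NULL, QE); (NULL, NULL, NULL)

LEFT JOIN keeps every row from `products a`; unmatched rows get NULL for `products b`'s columns.
Matching on a.sku < b.sku. A NULL in a compared column never satisfies the condition.
- a[0] sku=AX → 3 match(es) in b → 3 row(s).
- a[1] sku=AX → 3 match(es) in b → 3 row(s).
- a[2] sku=BQ → 2 match(es) in b → 2 row(s).
- a[3] sku=NULL → no match; kept with NULLs on the b side.
- a[4] sku=QE → no match; kept with NULLs on the b side.
- a[5] sku=DM → 1 match(es) in b → 1 row(s).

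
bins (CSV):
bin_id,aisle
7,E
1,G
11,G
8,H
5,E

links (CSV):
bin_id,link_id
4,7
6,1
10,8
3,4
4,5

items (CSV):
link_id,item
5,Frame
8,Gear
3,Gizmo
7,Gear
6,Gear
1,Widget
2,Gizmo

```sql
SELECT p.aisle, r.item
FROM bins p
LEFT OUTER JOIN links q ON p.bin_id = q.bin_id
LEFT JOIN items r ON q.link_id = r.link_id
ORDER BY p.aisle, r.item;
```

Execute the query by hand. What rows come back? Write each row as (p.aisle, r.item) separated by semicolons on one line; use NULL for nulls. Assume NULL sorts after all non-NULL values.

(E, NULL); (E, NULL); (G, NULL); (G, NULL); (H, NULL)

Step 1 — p LEFT JOIN q on bin_id → 5 row(s).
Then LEFT JOIN `items r` on link_id: each of those 5 rows is kept; rows whose q.link_id has no match in r get NULL for r's columns.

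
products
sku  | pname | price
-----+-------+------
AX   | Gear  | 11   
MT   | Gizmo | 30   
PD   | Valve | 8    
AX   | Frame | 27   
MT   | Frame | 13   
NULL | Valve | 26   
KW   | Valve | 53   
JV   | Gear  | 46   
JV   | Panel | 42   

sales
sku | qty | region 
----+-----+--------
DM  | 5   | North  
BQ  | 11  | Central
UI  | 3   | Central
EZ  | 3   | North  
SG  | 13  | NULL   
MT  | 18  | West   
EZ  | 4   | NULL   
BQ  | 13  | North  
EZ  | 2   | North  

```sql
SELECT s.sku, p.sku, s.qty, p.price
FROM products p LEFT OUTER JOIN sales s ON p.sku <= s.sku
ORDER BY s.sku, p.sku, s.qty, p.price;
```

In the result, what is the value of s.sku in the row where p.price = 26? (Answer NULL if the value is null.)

LEFT JOIN keeps every row from `products`; unmatched rows get NULL for `sales`'s columns.
Matching on p.sku <= s.sku. A NULL in a compared column never satisfies the condition.
Matched pairs: 35; unmatched p rows kept: 1.

NULL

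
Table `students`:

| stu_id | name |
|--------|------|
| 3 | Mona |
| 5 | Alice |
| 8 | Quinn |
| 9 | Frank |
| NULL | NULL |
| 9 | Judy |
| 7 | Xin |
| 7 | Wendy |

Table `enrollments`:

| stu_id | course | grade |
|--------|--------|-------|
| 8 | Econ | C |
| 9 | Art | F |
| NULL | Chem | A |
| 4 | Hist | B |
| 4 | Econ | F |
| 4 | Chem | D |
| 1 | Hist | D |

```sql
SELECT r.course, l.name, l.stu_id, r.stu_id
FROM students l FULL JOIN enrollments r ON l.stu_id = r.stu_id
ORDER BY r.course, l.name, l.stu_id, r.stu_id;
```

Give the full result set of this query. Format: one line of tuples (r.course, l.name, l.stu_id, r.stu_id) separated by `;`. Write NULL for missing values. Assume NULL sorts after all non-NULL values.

(Art, Frank, 9, 9); (Art, Judy, 9, 9); (Chem, NULL, NULL, 4); (Chem, NULL, NULL, NULL); (Econ, Quinn, 8, 8); (Econ, NULL, NULL, 4); (Hist, NULL, NULL, 1); (Hist, NULL, NULL, 4); (NULL, Alice, 5, NULL); (NULL, Mona, 3, NULL); (NULL, Wendy, 7, NULL); (NULL, Xin, 7, NULL); (NULL, NULL, NULL, NULL)

FULL OUTER JOIN keeps every row from both sides; unmatched rows get NULL for the other side's columns.
Matching on l.stu_id = r.stu_id. A NULL in a compared column never satisfies the condition.
- stu_id=3: no r row matches, row kept with r columns NULL.
- stu_id=5: no r row matches, row kept with r columns NULL.
- stu_id=8: 1 matching r row(s), so 1 row(s) emitted.
- stu_id=9: 1 matching r row(s), so 1 row(s) emitted.
- stu_id=NULL: no r row matches, row kept with r columns NULL.
- stu_id=9: 1 matching r row(s), so 1 row(s) emitted.
- stu_id=7: no r row matches, row kept with r columns NULL.
- stu_id=7: no r row matches, row kept with r columns NULL.
- 5 row(s) from r found no l partner → padded with NULL.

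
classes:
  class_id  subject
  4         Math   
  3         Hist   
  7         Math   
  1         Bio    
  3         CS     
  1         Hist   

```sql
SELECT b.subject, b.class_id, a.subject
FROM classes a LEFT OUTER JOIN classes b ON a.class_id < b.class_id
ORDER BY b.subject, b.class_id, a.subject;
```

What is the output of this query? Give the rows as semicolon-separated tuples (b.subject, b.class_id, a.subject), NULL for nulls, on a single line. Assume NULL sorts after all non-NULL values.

LEFT JOIN keeps every row from `classes a`; unmatched rows get NULL for `classes b`'s columns.
Matching on a.class_id < b.class_id.
- class_id=4: 1 matching b row(s), so 1 row(s) emitted.
- class_id=3: 2 matching b row(s), so 2 row(s) emitted.
- class_id=7: no b row matches, row kept with b columns NULL.
- class_id=1: 4 matching b row(s), so 4 row(s) emitted.
- class_id=3: 2 matching b row(s), so 2 row(s) emitted.
- class_id=1: 4 matching b row(s), so 4 row(s) emitted.

(CS, 3, Bio); (CS, 3, Hist); (Hist, 3, Bio); (Hist, 3, Hist); (Math, 4, Bio); (Math, 4, CS); (Math, 4, Hist); (Math, 4, Hist); (Math, 7, Bio); (Math, 7, CS); (Math, 7, Hist); (Math, 7, Hist); (Math, 7, Math); (NULL, NULL, Math)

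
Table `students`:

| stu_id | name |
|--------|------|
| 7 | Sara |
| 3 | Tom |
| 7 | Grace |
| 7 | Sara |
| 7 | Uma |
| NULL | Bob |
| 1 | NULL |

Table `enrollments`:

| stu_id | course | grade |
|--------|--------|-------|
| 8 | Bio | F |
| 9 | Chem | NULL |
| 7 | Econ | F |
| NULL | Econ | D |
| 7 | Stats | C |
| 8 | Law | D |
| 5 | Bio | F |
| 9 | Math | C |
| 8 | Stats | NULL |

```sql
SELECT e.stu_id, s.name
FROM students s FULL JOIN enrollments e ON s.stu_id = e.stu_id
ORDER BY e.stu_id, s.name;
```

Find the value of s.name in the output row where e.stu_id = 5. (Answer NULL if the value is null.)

NULL

FULL OUTER JOIN keeps every row from both sides; unmatched rows get NULL for the other side's columns.
Matching on s.stu_id = e.stu_id. A NULL in a compared column never satisfies the condition.
- s row (stu_id=7): matches 2 e row(s) → 2 output row(s).
- s row (stu_id=3): no match → kept, e columns NULL.
- s row (stu_id=7): matches 2 e row(s) → 2 output row(s).
- s row (stu_id=7): matches 2 e row(s) → 2 output row(s).
- s row (stu_id=7): matches 2 e row(s) → 2 output row(s).
- s row (stu_id=NULL): no match → kept, e columns NULL.
- s row (stu_id=1): no match → kept, e columns NULL.
- 7 row(s) from e found no s partner → padded with NULL.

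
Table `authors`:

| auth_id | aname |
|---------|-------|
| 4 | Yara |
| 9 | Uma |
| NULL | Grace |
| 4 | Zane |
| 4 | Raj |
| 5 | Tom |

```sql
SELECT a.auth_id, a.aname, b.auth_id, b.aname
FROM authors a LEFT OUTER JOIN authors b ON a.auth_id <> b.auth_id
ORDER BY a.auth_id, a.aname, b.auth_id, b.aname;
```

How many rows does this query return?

15

LEFT JOIN keeps every row from `authors a`; unmatched rows get NULL for `authors b`'s columns.
Matching on a.auth_id <> b.auth_id. A NULL in a compared column never satisfies the condition.
- a[0] auth_id=4 → 2 match(es) in b → 2 row(s).
- a[1] auth_id=9 → 4 match(es) in b → 4 row(s).
- a[2] auth_id=NULL → no match; kept with NULLs on the b side.
- a[3] auth_id=4 → 2 match(es) in b → 2 row(s).
- a[4] auth_id=4 → 2 match(es) in b → 2 row(s).
- a[5] auth_id=5 → 4 match(es) in b → 4 row(s).
Total: 14 matched + 1 padded = 15 rows.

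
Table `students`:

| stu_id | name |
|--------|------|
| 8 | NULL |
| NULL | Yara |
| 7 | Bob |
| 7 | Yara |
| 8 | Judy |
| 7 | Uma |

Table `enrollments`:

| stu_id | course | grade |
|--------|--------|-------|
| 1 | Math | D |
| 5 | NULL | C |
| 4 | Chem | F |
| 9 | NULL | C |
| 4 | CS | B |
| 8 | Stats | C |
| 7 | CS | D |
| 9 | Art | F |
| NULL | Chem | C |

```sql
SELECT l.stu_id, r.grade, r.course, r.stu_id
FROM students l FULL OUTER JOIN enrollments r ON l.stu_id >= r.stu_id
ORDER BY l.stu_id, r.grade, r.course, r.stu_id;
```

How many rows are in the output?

FULL OUTER JOIN keeps every row from both sides; unmatched rows get NULL for the other side's columns.
Matching on l.stu_id >= r.stu_id. A NULL in a compared column never satisfies the condition.
- l row (stu_id=8): matches 6 r row(s) → 6 output row(s).
- l row (stu_id=NULL): no match → kept, r columns NULL.
- l row (stu_id=7): matches 5 r row(s) → 5 output row(s).
- l row (stu_id=7): matches 5 r row(s) → 5 output row(s).
- l row (stu_id=8): matches 6 r row(s) → 6 output row(s).
- l row (stu_id=7): matches 5 r row(s) → 5 output row(s).
- 3 r row(s) had no l match → kept, l columns NULL.
Total: 27 matched + 4 padded = 31 rows.

31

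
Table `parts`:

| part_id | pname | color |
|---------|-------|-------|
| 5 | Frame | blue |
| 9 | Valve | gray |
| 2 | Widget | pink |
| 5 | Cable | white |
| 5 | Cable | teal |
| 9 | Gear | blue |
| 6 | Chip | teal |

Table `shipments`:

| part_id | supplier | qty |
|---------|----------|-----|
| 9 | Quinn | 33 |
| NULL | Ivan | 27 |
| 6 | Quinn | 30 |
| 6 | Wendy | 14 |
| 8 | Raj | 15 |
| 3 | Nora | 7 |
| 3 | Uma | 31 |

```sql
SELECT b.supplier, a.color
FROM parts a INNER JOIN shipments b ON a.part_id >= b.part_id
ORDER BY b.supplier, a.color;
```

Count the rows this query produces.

22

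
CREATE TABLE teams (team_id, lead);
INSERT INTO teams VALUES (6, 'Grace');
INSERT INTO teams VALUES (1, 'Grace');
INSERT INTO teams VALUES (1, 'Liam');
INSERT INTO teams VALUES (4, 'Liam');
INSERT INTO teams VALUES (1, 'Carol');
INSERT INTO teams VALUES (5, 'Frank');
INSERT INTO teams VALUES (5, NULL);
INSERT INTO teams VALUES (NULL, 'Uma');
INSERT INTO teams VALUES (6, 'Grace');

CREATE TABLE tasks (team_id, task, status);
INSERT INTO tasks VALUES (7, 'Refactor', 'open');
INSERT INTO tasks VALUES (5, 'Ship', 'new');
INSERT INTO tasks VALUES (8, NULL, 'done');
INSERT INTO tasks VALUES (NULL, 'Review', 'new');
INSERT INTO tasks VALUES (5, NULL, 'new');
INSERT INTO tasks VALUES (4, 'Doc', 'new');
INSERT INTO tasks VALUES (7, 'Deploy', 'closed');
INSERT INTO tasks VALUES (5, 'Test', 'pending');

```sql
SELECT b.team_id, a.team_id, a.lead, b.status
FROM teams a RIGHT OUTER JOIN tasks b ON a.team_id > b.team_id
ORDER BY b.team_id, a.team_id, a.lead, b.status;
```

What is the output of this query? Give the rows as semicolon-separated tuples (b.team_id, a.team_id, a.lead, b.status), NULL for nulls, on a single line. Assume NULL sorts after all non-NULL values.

RIGHT JOIN keeps every row from `tasks`; unmatched rows get NULL for `teams`'s columns.
Matching on a.team_id > b.team_id. A NULL in a compared column never satisfies the condition.
- a[0] team_id=6 → 4 match(es) in b → 4 row(s).
- a[1] team_id=1 → no match.
- a[2] team_id=1 → no match.
- a[3] team_id=4 → no match.
- a[4] team_id=1 → no match.
- a[5] team_id=5 → 1 match(es) in b → 1 row(s).
- a[6] team_id=5 → 1 match(es) in b → 1 row(s).
- a[7] team_id=NULL → no match.
- a[8] team_id=6 → 4 match(es) in b → 4 row(s).
- plus 4 unmatched b row(s), each kept with NULL a columns.

(4, 5, Frank, new); (4, 5, NULL, new); (4, 6, Grace, new); (4, 6, Grace, new); (5, 6, Grace, new); (5, 6, Grace, new); (5, 6, Grace, new); (5, 6, Grace, new); (5, 6, Grace, pending); (5, 6, Grace, pending); (7, NULL, NULL, closed); (7, NULL, NULL, open); (8, NULL, NULL, done); (NULL, NULL, NULL, new)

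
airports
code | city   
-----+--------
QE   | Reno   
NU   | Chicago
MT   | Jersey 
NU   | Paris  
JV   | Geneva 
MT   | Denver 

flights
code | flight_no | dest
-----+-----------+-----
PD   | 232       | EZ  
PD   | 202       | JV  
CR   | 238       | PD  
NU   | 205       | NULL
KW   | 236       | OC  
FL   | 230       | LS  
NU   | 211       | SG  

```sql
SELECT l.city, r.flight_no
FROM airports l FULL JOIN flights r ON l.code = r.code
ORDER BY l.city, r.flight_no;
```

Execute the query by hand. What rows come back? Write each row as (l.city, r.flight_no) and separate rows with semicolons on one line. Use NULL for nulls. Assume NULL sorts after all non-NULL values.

(Chicago, 205); (Chicago, 211); (Denver, NULL); (Geneva, NULL); (Jersey, NULL); (Paris, 205); (Paris, 211); (Reno, NULL); (NULL, 202); (NULL, 230); (NULL, 232); (NULL, 236); (NULL, 238)

FULL OUTER JOIN keeps every row from both sides; unmatched rows get NULL for the other side's columns.
Matching on l.code = r.code.
Matched pairs: 4; unmatched l rows kept: 4; unmatched r rows kept: 5.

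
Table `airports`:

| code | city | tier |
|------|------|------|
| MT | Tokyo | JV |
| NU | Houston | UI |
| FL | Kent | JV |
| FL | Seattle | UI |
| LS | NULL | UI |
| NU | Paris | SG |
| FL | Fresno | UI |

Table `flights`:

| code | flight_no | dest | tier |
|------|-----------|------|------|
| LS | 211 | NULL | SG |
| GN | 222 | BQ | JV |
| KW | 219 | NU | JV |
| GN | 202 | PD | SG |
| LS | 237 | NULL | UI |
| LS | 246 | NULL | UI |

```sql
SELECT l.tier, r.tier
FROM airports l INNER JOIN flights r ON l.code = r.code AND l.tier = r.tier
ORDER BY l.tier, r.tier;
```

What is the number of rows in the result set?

2

INNER JOIN keeps only pairs where the ON condition holds.
Matching on l.code = r.code AND l.tier = r.tier.
- l (code=MT, tier=JV) has no partner → excluded.
- l (code=NU, tier=UI) has no partner → excluded.
- l (code=FL, tier=JV) has no partner → excluded.
- l (code=FL, tier=UI) has no partner → excluded.
- l (code=LS, tier=UI) pairs with 2 row(s) of r.
- l (code=NU, tier=SG) has no partner → excluded.
- l (code=FL, tier=UI) has no partner → excluded.
Total: 2 rows.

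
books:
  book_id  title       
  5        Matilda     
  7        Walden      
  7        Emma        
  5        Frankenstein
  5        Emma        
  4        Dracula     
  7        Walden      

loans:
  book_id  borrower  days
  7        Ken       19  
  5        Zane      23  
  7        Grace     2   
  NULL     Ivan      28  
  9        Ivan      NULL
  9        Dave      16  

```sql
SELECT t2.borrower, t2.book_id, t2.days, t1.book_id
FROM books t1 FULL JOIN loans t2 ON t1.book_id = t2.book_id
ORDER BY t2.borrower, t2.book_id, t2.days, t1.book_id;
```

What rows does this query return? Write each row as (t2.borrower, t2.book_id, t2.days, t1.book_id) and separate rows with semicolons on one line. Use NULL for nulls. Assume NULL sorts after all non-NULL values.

(Dave, 9, 16, NULL); (Grace, 7, 2, 7); (Grace, 7, 2, 7); (Grace, 7, 2, 7); (Ivan, 9, NULL, NULL); (Ivan, NULL, 28, NULL); (Ken, 7, 19, 7); (Ken, 7, 19, 7); (Ken, 7, 19, 7); (Zane, 5, 23, 5); (Zane, 5, 23, 5); (Zane, 5, 23, 5); (NULL, NULL, NULL, 4)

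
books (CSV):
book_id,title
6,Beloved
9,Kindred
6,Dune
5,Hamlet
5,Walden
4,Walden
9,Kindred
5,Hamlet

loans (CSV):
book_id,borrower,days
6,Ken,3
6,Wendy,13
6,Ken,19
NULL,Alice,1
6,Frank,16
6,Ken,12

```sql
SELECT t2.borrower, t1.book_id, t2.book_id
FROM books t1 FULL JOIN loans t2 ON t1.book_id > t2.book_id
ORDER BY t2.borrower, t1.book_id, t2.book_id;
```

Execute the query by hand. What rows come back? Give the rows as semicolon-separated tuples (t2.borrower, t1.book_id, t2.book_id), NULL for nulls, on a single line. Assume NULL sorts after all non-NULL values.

FULL OUTER JOIN keeps every row from both sides; unmatched rows get NULL for the other side's columns.
Matching on t1.book_id > t2.book_id. A NULL in a compared column never satisfies the condition.
Matched pairs: 10; unmatched t1 rows kept: 6; unmatched t2 rows kept: 1.

(Alice, NULL, NULL); (Frank, 9, 6); (Frank, 9, 6); (Ken, 9, 6); (Ken, 9, 6); (Ken, 9, 6); (Ken, 9, 6); (Ken, 9, 6); (Ken, 9, 6); (Wendy, 9, 6); (Wendy, 9, 6); (NULL, 4, NULL); (NULL, 5, NULL); (NULL, 5, NULL); (NULL, 5, NULL); (NULL, 6, NULL); (NULL, 6, NULL)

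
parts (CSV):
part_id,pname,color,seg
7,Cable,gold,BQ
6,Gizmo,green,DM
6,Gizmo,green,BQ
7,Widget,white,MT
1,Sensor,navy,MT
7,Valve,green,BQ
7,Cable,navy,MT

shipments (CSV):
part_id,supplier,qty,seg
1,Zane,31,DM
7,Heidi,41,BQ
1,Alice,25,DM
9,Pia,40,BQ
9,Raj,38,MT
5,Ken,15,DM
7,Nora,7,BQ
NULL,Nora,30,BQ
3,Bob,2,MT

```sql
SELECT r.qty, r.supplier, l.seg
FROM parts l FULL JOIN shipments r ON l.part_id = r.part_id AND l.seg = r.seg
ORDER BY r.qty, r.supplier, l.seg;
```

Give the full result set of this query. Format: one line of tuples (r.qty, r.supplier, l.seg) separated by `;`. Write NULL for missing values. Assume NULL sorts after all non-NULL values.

(2, Bob, NULL); (7, Nora, BQ); (7, Nora, BQ); (15, Ken, NULL); (25, Alice, NULL); (30, Nora, NULL); (31, Zane, NULL); (38, Raj, NULL); (40, Pia, NULL); (41, Heidi, BQ); (41, Heidi, BQ); (NULL, NULL, BQ); (NULL, NULL, DM); (NULL, NULL, MT); (NULL, NULL, MT); (NULL, NULL, MT)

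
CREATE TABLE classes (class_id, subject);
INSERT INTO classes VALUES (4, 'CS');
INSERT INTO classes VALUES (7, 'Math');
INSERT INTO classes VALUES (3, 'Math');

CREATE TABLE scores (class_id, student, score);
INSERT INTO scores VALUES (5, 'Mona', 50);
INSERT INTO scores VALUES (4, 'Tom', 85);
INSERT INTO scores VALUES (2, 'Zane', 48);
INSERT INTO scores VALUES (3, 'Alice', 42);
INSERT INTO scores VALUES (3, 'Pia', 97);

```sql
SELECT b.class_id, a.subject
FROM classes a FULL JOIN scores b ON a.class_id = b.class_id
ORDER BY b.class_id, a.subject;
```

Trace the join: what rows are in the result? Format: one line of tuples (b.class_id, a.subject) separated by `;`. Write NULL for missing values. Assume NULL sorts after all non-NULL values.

FULL OUTER JOIN keeps every row from both sides; unmatched rows get NULL for the other side's columns.
Matching on a.class_id = b.class_id.
- a (class_id=4) pairs with 1 row(s) of b.
- a (class_id=7) has no partner → padded with NULL.
- a (class_id=3) pairs with 2 row(s) of b.
- 2 b row(s) had no a match → kept, a columns NULL.
After projecting and ordering:
b.class_id | a.subject
2 | NULL
3 | Math
3 | Math
4 | CS
5 | NULL
NULL | Math

(2, NULL); (3, Math); (3, Math); (4, CS); (5, NULL); (NULL, Math)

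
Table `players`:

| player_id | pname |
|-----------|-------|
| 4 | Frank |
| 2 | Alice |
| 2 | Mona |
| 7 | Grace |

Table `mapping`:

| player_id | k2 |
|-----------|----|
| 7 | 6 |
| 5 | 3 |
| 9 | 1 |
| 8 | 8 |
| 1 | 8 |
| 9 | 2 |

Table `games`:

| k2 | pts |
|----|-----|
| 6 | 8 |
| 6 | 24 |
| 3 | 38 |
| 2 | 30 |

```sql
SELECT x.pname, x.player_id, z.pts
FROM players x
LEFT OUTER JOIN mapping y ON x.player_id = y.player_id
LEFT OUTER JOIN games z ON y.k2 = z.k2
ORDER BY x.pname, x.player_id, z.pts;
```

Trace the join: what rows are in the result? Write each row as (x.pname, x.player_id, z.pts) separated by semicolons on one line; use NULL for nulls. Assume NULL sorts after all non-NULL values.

(Alice, 2, NULL); (Frank, 4, NULL); (Grace, 7, 8); (Grace, 7, 24); (Mona, 2, NULL)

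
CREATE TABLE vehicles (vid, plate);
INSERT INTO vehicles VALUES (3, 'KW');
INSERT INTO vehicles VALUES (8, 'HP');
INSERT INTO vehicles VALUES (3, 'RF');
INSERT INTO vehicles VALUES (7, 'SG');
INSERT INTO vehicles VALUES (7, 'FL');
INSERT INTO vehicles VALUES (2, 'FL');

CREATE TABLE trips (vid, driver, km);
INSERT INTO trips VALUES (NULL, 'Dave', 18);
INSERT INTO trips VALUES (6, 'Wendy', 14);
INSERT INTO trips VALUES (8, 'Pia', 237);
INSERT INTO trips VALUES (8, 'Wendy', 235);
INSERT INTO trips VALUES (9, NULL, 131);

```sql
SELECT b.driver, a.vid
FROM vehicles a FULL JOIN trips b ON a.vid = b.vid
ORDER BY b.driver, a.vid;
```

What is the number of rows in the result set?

10

FULL OUTER JOIN keeps every row from both sides; unmatched rows get NULL for the other side's columns.
Matching on a.vid = b.vid. A NULL in a compared column never satisfies the condition.
Matched pairs: 2; unmatched a rows kept: 5; unmatched b rows kept: 3.
Total: 2 matched + 8 padded = 10 rows.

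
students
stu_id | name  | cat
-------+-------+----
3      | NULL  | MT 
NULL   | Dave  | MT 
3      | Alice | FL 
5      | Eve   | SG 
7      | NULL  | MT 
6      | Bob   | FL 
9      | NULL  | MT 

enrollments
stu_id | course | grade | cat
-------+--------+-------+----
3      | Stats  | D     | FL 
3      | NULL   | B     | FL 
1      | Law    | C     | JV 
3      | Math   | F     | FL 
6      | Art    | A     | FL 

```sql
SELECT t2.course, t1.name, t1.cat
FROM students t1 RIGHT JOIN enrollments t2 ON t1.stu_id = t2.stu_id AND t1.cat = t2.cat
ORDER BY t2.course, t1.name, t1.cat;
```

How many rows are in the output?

RIGHT JOIN keeps every row from `enrollments`; unmatched rows get NULL for `students`'s columns.
Matching on t1.stu_id = t2.stu_id AND t1.cat = t2.cat. A NULL in a compared column never satisfies the condition.
- stu_id=3, cat=MT: no matching t2 row.
- stu_id=NULL, cat=MT: no matching t2 row.
- stu_id=3, cat=FL: 3 matching t2 row(s), so 3 row(s) emitted.
- stu_id=5, cat=SG: no matching t2 row.
- stu_id=7, cat=MT: no matching t2 row.
- stu_id=6, cat=FL: 1 matching t2 row(s), so 1 row(s) emitted.
- stu_id=9, cat=MT: no matching t2 row.
- 1 row(s) from t2 found no t1 partner → padded with NULL.
Total: 4 matched + 1 padded = 5 rows.

5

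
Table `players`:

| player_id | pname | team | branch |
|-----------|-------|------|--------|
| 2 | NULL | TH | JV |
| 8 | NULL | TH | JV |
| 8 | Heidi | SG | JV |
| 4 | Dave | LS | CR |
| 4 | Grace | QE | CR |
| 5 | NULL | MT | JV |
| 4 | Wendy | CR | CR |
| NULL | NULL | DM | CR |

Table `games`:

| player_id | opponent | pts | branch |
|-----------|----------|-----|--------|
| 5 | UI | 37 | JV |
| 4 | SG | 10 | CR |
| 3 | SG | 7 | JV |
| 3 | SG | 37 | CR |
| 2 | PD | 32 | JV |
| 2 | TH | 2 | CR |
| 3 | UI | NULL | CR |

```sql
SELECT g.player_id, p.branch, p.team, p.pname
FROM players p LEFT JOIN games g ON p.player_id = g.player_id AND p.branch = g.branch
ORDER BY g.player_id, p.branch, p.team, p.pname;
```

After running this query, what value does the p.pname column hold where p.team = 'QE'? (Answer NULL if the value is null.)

Grace

LEFT JOIN keeps every row from `players`; unmatched rows get NULL for `games`'s columns.
Matching on p.player_id = g.player_id AND p.branch = g.branch. A NULL in a compared column never satisfies the condition.
- p row (player_id=2, branch=JV): matches 1 g row(s) → 1 output row(s).
- p row (player_id=8, branch=JV): no match → kept, g columns NULL.
- p row (player_id=8, branch=JV): no match → kept, g columns NULL.
- p row (player_id=4, branch=CR): matches 1 g row(s) → 1 output row(s).
- p row (player_id=4, branch=CR): matches 1 g row(s) → 1 output row(s).
- p row (player_id=5, branch=JV): matches 1 g row(s) → 1 output row(s).
- p row (player_id=4, branch=CR): matches 1 g row(s) → 1 output row(s).
- p row (player_id=NULL, branch=CR): no match → kept, g columns NULL.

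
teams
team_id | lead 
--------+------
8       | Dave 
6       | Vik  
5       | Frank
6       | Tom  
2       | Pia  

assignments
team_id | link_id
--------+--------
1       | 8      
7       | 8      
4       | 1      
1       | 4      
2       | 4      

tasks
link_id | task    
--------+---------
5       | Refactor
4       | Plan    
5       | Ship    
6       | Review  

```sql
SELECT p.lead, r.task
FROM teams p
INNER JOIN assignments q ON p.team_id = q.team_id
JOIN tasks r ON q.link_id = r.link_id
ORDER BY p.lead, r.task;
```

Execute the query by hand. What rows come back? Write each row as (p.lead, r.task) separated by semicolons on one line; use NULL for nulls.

(Pia, Plan)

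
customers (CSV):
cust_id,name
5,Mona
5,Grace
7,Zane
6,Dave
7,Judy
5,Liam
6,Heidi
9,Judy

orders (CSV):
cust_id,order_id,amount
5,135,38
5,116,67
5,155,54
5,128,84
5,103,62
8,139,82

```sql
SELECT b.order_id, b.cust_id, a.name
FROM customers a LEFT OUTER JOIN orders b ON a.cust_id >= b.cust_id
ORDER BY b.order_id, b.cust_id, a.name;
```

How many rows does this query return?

41

LEFT JOIN keeps every row from `customers`; unmatched rows get NULL for `orders`'s columns.
Matching on a.cust_id >= b.cust_id.
Matched pairs: 41; unmatched a rows kept: 0.
Total: 41 rows.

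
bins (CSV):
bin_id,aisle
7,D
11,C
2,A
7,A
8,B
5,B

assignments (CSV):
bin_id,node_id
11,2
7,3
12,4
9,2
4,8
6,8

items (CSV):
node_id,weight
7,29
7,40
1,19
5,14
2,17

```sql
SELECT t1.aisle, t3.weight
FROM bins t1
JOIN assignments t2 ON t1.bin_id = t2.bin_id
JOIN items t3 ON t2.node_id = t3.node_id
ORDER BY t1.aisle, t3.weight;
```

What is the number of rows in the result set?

1

Joins associate left-to-right: bins INNER JOIN assignments on bin_id gives 3 intermediate row(s).
Then INNER JOIN `items t3` on node_id: keep only rows whose t2.node_id appears in t3.
Result: 1 row(s).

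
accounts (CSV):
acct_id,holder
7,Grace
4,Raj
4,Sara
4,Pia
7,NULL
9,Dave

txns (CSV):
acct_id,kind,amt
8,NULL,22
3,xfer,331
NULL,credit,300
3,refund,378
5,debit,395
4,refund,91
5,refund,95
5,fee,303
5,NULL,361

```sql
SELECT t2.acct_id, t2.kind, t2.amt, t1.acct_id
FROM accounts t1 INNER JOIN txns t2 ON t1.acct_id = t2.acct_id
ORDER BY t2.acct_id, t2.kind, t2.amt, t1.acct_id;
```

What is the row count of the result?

INNER JOIN keeps only pairs where the ON condition holds.
Matching on t1.acct_id = t2.acct_id. A NULL in a compared column never satisfies the condition.
Matched pairs: 3.
Total: 3 rows.

3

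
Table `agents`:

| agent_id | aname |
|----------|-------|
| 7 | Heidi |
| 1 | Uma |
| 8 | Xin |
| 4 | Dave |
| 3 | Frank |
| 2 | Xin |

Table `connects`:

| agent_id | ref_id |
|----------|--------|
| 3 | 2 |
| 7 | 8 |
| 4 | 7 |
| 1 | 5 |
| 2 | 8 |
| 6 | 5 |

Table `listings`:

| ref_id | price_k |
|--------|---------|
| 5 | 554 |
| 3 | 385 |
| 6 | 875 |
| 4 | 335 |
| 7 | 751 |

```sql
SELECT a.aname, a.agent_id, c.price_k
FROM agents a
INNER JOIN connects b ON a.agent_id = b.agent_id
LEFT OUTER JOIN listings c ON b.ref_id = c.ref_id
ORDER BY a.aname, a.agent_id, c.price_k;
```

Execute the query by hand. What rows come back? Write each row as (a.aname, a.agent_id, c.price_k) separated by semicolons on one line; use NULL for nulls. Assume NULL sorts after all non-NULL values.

Step 1 — a INNER JOIN b on agent_id → 5 row(s).
Then LEFT JOIN `listings c` on ref_id: each of those 5 rows is kept; rows whose b.ref_id has no match in c get NULL for c's columns.

(Dave, 4, 751); (Frank, 3, NULL); (Heidi, 7, NULL); (Uma, 1, 554); (Xin, 2, NULL)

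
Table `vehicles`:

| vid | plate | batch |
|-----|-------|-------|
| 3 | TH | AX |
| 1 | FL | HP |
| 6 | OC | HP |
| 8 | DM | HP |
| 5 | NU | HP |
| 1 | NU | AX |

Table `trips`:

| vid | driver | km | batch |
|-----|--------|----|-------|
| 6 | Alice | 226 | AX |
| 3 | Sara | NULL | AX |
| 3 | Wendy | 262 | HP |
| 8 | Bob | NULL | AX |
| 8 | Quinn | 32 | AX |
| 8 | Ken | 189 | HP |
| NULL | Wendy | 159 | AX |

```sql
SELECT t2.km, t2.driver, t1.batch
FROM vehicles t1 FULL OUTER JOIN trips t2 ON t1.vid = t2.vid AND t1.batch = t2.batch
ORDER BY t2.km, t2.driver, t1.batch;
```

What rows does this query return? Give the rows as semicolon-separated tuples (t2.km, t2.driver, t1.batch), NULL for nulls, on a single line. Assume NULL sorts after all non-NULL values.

FULL OUTER JOIN keeps every row from both sides; unmatched rows get NULL for the other side's columns.
Matching on t1.vid = t2.vid AND t1.batch = t2.batch. A NULL in a compared column never satisfies the condition.
- t1 (vid=3, batch=AX) pairs with 1 row(s) of t2.
- t1 (vid=1, batch=HP) has no partner → padded with NULL.
- t1 (vid=6, batch=HP) has no partner → padded with NULL.
- t1 (vid=8, batch=HP) pairs with 1 row(s) of t2.
- t1 (vid=5, batch=HP) has no partner → padded with NULL.
- t1 (vid=1, batch=AX) has no partner → padded with NULL.
- 5 t2 row(s) had no t1 match → kept, t1 columns NULL.

(32, Quinn, NULL); (159, Wendy, NULL); (189, Ken, HP); (226, Alice, NULL); (262, Wendy, NULL); (NULL, Bob, NULL); (NULL, Sara, AX); (NULL, NULL, AX); (NULL, NULL, HP); (NULL, NULL, HP); (NULL, NULL, HP)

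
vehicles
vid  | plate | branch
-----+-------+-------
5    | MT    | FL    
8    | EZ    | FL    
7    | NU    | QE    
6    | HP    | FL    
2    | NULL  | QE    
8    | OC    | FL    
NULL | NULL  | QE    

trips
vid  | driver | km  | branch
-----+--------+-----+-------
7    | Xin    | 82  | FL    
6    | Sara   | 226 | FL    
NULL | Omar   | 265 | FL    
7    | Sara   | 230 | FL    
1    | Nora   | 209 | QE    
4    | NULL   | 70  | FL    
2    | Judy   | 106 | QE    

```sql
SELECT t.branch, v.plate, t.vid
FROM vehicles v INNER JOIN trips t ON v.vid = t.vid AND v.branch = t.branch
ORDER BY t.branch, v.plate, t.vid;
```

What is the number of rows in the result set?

2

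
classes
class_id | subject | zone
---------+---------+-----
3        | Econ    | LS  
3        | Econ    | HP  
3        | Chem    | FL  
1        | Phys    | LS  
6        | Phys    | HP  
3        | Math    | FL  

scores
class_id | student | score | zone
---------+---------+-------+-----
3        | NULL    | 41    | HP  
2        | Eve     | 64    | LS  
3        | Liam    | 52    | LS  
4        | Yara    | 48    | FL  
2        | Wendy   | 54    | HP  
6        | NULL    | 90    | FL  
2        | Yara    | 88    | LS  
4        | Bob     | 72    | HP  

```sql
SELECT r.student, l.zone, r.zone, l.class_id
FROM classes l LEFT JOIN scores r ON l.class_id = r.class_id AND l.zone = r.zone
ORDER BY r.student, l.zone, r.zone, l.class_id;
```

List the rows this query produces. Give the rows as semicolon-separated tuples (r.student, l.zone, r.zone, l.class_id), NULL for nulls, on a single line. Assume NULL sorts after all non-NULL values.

LEFT JOIN keeps every row from `classes`; unmatched rows get NULL for `scores`'s columns.
Matching on l.class_id = r.class_id AND l.zone = r.zone.
Matched pairs: 2; unmatched l rows kept: 4.

(Liam, LS, LS, 3); (NULL, FL, NULL, 3); (NULL, FL, NULL, 3); (NULL, HP, HP, 3); (NULL, HP, NULL, 6); (NULL, LS, NULL, 1)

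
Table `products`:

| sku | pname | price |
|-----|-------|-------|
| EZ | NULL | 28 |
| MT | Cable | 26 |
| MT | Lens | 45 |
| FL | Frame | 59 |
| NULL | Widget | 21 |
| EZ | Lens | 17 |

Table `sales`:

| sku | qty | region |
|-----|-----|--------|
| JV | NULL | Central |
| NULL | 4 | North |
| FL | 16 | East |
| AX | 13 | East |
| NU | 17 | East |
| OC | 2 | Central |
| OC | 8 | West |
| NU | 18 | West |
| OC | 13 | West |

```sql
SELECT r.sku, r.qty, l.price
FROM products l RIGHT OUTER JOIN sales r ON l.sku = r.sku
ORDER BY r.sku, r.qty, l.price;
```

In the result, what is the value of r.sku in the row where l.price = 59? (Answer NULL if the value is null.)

FL

RIGHT JOIN keeps every row from `sales`; unmatched rows get NULL for `products`'s columns.
Matching on l.sku = r.sku. A NULL in a compared column never satisfies the condition.
Matched pairs: 1; unmatched r rows kept: 8.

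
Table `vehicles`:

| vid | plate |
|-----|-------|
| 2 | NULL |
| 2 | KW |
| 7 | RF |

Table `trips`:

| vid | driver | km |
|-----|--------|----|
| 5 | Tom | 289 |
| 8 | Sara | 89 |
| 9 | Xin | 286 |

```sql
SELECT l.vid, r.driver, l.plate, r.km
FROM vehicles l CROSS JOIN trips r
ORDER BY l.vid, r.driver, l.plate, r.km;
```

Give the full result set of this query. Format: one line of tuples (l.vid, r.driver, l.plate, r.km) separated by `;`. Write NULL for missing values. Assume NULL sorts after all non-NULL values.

(2, Sara, KW, 89); (2, Sara, NULL, 89); (2, Tom, KW, 289); (2, Tom, NULL, 289); (2, Xin, KW, 286); (2, Xin, NULL, 286); (7, Sara, RF, 89); (7, Tom, RF, 289); (7, Xin, RF, 286)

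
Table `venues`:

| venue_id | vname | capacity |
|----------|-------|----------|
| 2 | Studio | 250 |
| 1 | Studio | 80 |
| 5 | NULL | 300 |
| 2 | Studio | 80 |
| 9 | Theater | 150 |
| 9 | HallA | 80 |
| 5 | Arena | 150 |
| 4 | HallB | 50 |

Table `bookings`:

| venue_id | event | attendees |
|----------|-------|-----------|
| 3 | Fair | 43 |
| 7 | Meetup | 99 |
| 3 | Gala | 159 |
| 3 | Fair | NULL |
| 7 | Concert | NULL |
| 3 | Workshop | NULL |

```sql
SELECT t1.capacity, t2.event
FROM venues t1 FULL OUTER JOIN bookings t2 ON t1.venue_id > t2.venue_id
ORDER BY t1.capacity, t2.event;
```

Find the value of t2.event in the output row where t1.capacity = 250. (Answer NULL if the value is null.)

NULL

FULL OUTER JOIN keeps every row from both sides; unmatched rows get NULL for the other side's columns.
Matching on t1.venue_id > t2.venue_id.
- t1 (venue_id=2) has no partner → padded with NULL.
- t1 (venue_id=1) has no partner → padded with NULL.
- t1 (venue_id=5) pairs with 4 row(s) of t2.
- t1 (venue_id=2) has no partner → padded with NULL.
- t1 (venue_id=9) pairs with 6 row(s) of t2.
- t1 (venue_id=9) pairs with 6 row(s) of t2.
- t1 (venue_id=5) pairs with 4 row(s) of t2.
- t1 (venue_id=4) pairs with 4 row(s) of t2.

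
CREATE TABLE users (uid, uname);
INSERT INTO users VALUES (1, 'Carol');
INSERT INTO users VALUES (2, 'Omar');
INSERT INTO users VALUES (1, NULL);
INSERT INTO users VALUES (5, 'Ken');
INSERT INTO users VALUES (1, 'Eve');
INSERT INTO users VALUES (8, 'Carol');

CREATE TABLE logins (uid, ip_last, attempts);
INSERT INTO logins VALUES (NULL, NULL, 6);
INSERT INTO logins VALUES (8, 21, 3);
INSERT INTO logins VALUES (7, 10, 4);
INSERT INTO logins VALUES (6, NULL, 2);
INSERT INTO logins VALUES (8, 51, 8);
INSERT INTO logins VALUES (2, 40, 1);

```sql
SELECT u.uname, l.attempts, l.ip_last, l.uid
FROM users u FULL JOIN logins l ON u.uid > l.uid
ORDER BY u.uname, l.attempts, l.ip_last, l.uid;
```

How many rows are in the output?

11

FULL OUTER JOIN keeps every row from both sides; unmatched rows get NULL for the other side's columns.
Matching on u.uid > l.uid. A NULL in a compared column never satisfies the condition.
Matched pairs: 4; unmatched u rows kept: 4; unmatched l rows kept: 3.
Total: 4 matched + 7 padded = 11 rows.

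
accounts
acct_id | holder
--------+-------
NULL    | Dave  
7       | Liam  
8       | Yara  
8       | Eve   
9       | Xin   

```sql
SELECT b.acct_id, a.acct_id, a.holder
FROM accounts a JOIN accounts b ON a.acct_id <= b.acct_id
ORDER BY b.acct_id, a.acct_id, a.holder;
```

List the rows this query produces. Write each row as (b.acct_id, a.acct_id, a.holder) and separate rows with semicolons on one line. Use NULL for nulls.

INNER JOIN keeps only pairs where the ON condition holds.
Matching on a.acct_id <= b.acct_id. A NULL in a compared column never satisfies the condition.
Matched pairs: 11.

(7, 7, Liam); (8, 7, Liam); (8, 7, Liam); (8, 8, Eve); (8, 8, Eve); (8, 8, Yara); (8, 8, Yara); (9, 7, Liam); (9, 8, Eve); (9, 8, Yara); (9, 9, Xin)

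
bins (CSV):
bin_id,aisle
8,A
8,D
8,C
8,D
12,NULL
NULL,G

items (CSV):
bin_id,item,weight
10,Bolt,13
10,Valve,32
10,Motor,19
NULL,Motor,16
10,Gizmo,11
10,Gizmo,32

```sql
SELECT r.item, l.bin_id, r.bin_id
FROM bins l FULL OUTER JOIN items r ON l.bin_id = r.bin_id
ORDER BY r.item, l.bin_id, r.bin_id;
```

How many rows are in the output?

FULL OUTER JOIN keeps every row from both sides; unmatched rows get NULL for the other side's columns.
Matching on l.bin_id = r.bin_id. A NULL in a compared column never satisfies the condition.
Matched pairs: 0; unmatched l rows kept: 6; unmatched r rows kept: 6.
Total: 0 matched + 12 padded = 12 rows.

12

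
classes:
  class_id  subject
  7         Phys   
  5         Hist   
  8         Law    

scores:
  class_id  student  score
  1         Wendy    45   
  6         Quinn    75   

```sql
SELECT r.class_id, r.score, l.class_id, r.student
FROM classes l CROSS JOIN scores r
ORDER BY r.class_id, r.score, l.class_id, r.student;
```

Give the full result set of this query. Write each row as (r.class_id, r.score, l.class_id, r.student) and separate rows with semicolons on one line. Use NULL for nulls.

(1, 45, 5, Wendy); (1, 45, 7, Wendy); (1, 45, 8, Wendy); (6, 75, 5, Quinn); (6, 75, 7, Quinn); (6, 75, 8, Quinn)

CROSS JOIN pairs every row of `classes` with every row of `scores`: 3 × 2 = 6 rows.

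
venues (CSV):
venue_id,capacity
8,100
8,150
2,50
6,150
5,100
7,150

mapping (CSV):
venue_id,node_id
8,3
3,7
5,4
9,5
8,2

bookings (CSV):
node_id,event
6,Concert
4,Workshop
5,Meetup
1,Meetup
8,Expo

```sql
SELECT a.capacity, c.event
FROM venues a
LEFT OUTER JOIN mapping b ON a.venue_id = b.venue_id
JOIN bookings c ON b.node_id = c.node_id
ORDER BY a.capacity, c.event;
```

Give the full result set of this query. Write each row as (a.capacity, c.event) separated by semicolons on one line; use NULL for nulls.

(100, Workshop)

Step 1 — a LEFT JOIN b on venue_id → 8 row(s).
Then INNER JOIN `bookings c` on node_id: keep only rows whose b.node_id appears in c.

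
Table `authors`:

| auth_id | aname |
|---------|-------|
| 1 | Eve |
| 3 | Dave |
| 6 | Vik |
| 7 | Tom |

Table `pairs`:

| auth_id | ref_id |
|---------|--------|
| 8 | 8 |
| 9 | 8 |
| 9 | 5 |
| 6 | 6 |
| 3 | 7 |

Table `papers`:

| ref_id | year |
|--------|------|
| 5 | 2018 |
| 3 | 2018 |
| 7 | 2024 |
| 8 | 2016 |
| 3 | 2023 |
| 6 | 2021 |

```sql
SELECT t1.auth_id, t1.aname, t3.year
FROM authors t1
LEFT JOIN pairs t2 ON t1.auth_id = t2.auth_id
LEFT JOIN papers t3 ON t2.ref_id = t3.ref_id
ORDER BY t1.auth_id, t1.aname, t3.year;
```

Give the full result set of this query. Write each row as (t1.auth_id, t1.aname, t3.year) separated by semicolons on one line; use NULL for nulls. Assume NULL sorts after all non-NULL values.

Evaluate left to right. First `authors t1 LEFT JOIN pairs t2` on auth_id: 4 row(s).
Then LEFT JOIN `papers t3` on ref_id: each of those 4 rows is kept; rows whose t2.ref_id has no match in t3 get NULL for t3's columns.

(1, Eve, NULL); (3, Dave, 2024); (6, Vik, 2021); (7, Tom, NULL)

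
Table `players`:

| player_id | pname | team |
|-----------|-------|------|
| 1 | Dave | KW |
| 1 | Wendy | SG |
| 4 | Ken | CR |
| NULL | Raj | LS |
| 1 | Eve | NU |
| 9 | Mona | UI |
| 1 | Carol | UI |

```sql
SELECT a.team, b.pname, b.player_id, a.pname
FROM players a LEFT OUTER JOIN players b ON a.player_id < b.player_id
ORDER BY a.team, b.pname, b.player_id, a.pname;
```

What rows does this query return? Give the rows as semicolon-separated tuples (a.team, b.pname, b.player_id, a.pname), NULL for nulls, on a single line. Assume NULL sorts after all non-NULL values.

(CR, Mona, 9, Ken); (KW, Ken, 4, Dave); (KW, Mona, 9, Dave); (LS, NULL, NULL, Raj); (NU, Ken, 4, Eve); (NU, Mona, 9, Eve); (SG, Ken, 4, Wendy); (SG, Mona, 9, Wendy); (UI, Ken, 4, Carol); (UI, Mona, 9, Carol); (UI, NULL, NULL, Mona)

LEFT JOIN keeps every row from `players a`; unmatched rows get NULL for `players b`'s columns.
Matching on a.player_id < b.player_id. A NULL in a compared column never satisfies the condition.
- a (player_id=1) pairs with 2 row(s) of b.
- a (player_id=1) pairs with 2 row(s) of b.
- a (player_id=4) pairs with 1 row(s) of b.
- a (player_id=NULL) has no partner → padded with NULL.
- a (player_id=1) pairs with 2 row(s) of b.
- a (player_id=9) has no partner → padded with NULL.
- a (player_id=1) pairs with 2 row(s) of b.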